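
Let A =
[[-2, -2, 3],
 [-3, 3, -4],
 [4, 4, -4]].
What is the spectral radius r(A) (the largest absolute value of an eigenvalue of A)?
r(A) ≈ 5.789

The eigenvalues of A are the roots of its characteristic polynomial. With M = A (coefficients from the trace, the sum of principal 2x2 minors, and det A):
  p(λ) = det(λ I - M) = λ^3 + 3λ^2 - 12λ + 24.
No integer candidate from the rational root theorem (±divisors of 24) is a root, so the roots are irrational. The cubic discriminant is Δ = -25488 < 0, so there is one real root and a complex-conjugate pair. p(-6) = -12 and p(-5) = 34 have opposite signs, so a root lies in (-6, -5); Newton's method refines it to λ ≈ -5.789. Dividing out (λ - (-5.789)) leaves approximately λ^2 - 2.789λ + 4.1458. For λ^2 - 2.789λ + 4.1458 the discriminant is -8.8044. It is negative, so the remaining roots are the complex-conjugate pair λ ≈ 1.3945 ± 1.4836i. Their product equals the constant term, so |λ|^2 ≈ 4.1458 and |λ| ≈ 2.0361.
Thus the eigenvalues (to 4 decimals) are -5.789 (modulus 5.789); 1.3945 ± 1.4836i (modulus 2.0361). The spectral radius is the largest modulus: r(A) ≈ 5.789. (Cross-check: r(A) ≤ ||A||_2 ≈ 8.6209; equality holds whenever A is normal, though it can also hold for some non-normal A.)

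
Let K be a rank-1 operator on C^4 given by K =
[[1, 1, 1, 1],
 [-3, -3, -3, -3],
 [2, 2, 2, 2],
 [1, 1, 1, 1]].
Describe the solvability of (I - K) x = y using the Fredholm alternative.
(I - K) is singular (det(I - K) = 0, i.e. 1 ∈ sigma(K)). (I - K) x = y is solvable iff y ⊥ ker((I - K)^*) = span{(1, 1, 1, 1)}, i.e. iff y_1 + y_2 + y_3 + y_4 = 0. When solvable, the solutions are x = y + c·(1, -3, 2, 1), c arbitrary (ker(I - K) = span{(1, -3, 2, 1)}, dimension 1).

K has rank 1, so it is an outer product K = u v^T: every row of K is a multiple of one row vector. Reading off the entries, u = (1, -3, 2, 1) and v = (1, 1, 1, 1) (row i of K equals u_i·v^T). A rank-one matrix u v^T satisfies K u = u (v·u) and kills the (3)-dimensional subspace v^⊥, so its characteristic polynomial is lambda^3 (lambda - v·u) with v·u = tr K = 1. Hence the eigenvalues of I - K are 1 (multiplicity 3) and 1 - (1) = 0, so det(I - K) = 0. (Direct check: I - K =
[[0, -1, -1, -1],
 [3, 4, 3, 3],
 [-2, -2, -1, -2],
 [-1, -1, -1, 0]]
has determinant 0.) So 1 is an eigenvalue of K and (I - K) is not invertible. The finite-dimensional Fredholm alternative says: either (I - K) is invertible, or ker(I - K) ≠ {0} and then range(I - K) = ker((I - K)^*)^⊥, with dim ker(I - K) = dim ker((I - K)^*). We are in the second case, so we need both kernels. Kernel of I - K: (I - K) u = u - u (v·u) = u - u = 0, so ker(I - K) = span{u} = span{(1, -3, 2, 1)} (it is exactly 1-dimensional because rank(I - K) = 3). Kernel of the adjoint: K is real, so (I - K)^* = I - K^T = I - v u^T, and (I - v u^T) v = v - v (u·v) = 0; hence ker((I - K)^*) = span{v} = span{(1, 1, 1, 1)}. Therefore (I - K) x = y is solvable iff <y, v> = 0, i.e. iff y_1 + y_2 + y_3 + y_4 = 0. When this holds, K y = u (v·y) = 0, so (I - K) y = y and x = y is a particular solution; the full solution set is the line x = y + c·u = y + c·(1, -3, 2, 1), c ∈ C.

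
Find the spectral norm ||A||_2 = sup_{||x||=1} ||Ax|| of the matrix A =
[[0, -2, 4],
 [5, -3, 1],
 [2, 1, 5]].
||A||_2 ≈ 7.4526 (= sqrt(largest eigenvalue of A^T A))

||A||_2 = sigma_max(A) = sqrt(lambda_max(A^T A)). Form the symmetric matrix M = A^T A =
[[29, -13, 15],
 [-13, 14, -6],
 [15, -6, 42]].
Its characteristic polynomial (trace, sum of principal 2x2 minors, determinant of M give the coefficients) is
  p(λ) = det(λ I - M) = λ^3 - 85λ^2 + 1782λ - 8100.
No integer candidate from the rational root theorem (±divisors of 8100) is a root, so the roots are irrational. The cubic discriminant is Δ = 723231828 > 0, so there are three distinct real roots. p(6) = -252 and p(7) = 552 have opposite signs, so a root lies in (6, 7); Newton's method refines it to λ ≈ 6.2964. p(23) = 88 and p(24) = -468 have opposite signs, so a root lies in (23, 24); Newton's method refines it to λ ≈ 23.1619. p(55) = -840 and p(56) = 748 have opposite signs, so a root lies in (55, 56); Newton's method refines it to λ ≈ 55.5417. Check (Vieta): the three roots sum to 85, matching tr M = 85.
So the eigenvalues of A^T A are ≈ 6.2964, 23.1619, 55.5417 (all ≥ 0, as they must be for A^T A). The largest is λ_max ≈ 55.5417, hence ||A||_2 = sqrt(λ_max) ≈ 7.4526.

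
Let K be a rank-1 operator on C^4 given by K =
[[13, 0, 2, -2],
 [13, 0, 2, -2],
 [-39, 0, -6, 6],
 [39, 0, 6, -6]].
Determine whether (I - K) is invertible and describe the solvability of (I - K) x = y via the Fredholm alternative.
(I - K) is singular (det(I - K) = 0, i.e. 1 ∈ sigma(K)). (I - K) x = y is solvable iff y ⊥ ker((I - K)^*) = span{(13, 0, 2, -2)}, i.e. iff 13y_1 + 2y_3 - 2y_4 = 0. When solvable, the solutions are x = y + c·(1, 1, -3, 3), c arbitrary (ker(I - K) = span{(1, 1, -3, 3)}, dimension 1).

K has rank 1, so it is an outer product K = u v^T: every row of K is a multiple of one row vector. Reading off the entries, u = (1, 1, -3, 3) and v = (13, 0, 2, -2) (row i of K equals u_i·v^T). A rank-one matrix u v^T satisfies K u = u (v·u) and kills the (3)-dimensional subspace v^⊥, so its characteristic polynomial is lambda^3 (lambda - v·u) with v·u = tr K = 1. Hence the eigenvalues of I - K are 1 (multiplicity 3) and 1 - (1) = 0, so det(I - K) = 0. (Direct check: I - K =
[[-12, 0, -2, 2],
 [-13, 1, -2, 2],
 [39, 0, 7, -6],
 [-39, 0, -6, 7]]
has determinant 0.) So 1 is an eigenvalue of K and (I - K) is not invertible. The finite-dimensional Fredholm alternative says: either (I - K) is invertible, or ker(I - K) ≠ {0} and then range(I - K) = ker((I - K)^*)^⊥, with dim ker(I - K) = dim ker((I - K)^*). We are in the second case, so we need both kernels. Kernel of I - K: (I - K) u = u - u (v·u) = u - u = 0, so ker(I - K) = span{u} = span{(1, 1, -3, 3)} (it is exactly 1-dimensional because rank(I - K) = 3). Kernel of the adjoint: K is real, so (I - K)^* = I - K^T = I - v u^T, and (I - v u^T) v = v - v (u·v) = 0; hence ker((I - K)^*) = span{v} = span{(13, 0, 2, -2)}. Therefore (I - K) x = y is solvable iff <y, v> = 0, i.e. iff 13y_1 + 2y_3 - 2y_4 = 0. When this holds, K y = u (v·y) = 0, so (I - K) y = y and x = y is a particular solution; the full solution set is the line x = y + c·u = y + c·(1, 1, -3, 3), c ∈ C.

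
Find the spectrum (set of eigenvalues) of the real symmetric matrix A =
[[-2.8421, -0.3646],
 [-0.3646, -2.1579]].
sigma(A) ≈ {-3, -2}

A is real symmetric, so its spectrum consists of real eigenvalues. Expanding the characteristic polynomial of the displayed matrix gives
  det(λ I - A) = p(λ) = λ^2 + (5)λ + (6).
Solving p(λ) = 0 yields eigenvalues ≈ -3, -2. (A is shown rounded to 4 decimals, so these recover the underlying integer eigenvalues to within that precision.)
Verification: the trace of A = -5 equals the sum of eigenvalues -5, and det(A) ≈ 6.0000 matches the eigenvalue product 6.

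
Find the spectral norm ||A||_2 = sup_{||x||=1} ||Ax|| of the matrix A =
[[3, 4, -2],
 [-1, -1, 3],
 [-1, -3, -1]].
||A||_2 = sqrt((41 + sqrt(1641))/2) ≈ 6.3839 (= sqrt(largest eigenvalue of A^T A))

||A||_2 = sigma_max(A) = sqrt(lambda_max(A^T A)). Form the symmetric matrix M = A^T A =
[[11, 16, -8],
 [16, 26, -8],
 [-8, -8, 14]].
Its characteristic polynomial (trace, sum of principal 2x2 minors, determinant of M give the coefficients) is
  p(λ) = det(λ I - M) = λ^3 - 51λ^2 + 420λ - 100.
By the rational root theorem any rational root is an integer divisor of 100. Testing λ = 10: p(10) = 1000 - 5100 + 4200 - 100 = 0, so λ = 10 is a root. Dividing out (λ - 10) leaves p(λ) = (λ - 10)(λ^2 - 41λ + 10). For λ^2 - 41λ + 10 the discriminant is 1641. It is nonnegative but not a perfect square, so the roots are real and irrational: λ = (41 ± sqrt(1641))/2 ≈ 40.7546, 0.2454.
So the eigenvalues of A^T A are ≈ 0.2454, 10, 40.7546 (all ≥ 0, as they must be for A^T A). The largest is λ_max = (41 + sqrt(1641))/2 ≈ 40.7546, hence ||A||_2 = sqrt(λ_max) = sqrt((41 + sqrt(1641))/2) ≈ 6.3839.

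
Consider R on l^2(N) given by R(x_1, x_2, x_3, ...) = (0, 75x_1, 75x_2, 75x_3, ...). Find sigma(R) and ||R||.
sigma(R) = closed disk {z in C : |z| ≤ 75}; ||R|| = 75

Note R = 75·U where U is the unit right shift (U x)_k = x_{k-1} (with x_0 := 0); so ||R|| = 75||U|| and sigma(R) = 75·sigma(U). ||R x||^2 = sum_{k≥1} |75x_k|^2 = 5625||x||^2, so ||R|| = 75 and sigma(R) ⊂ {|z| ≤ 75}. For any |lambda| < 75, the equation (R - lambda I) x = 0 forces x_1 = 0, then 75x_k = lambda x_{k+1} ⇒ x = 0, so R has no eigenvalues. But (R - lambda I) is not surjective for |lambda| < 75: solving (R - lambda I) x = e_1 would require x_n proportional to (lambda/75)^(-n), which is not in l^2. So every |lambda| < 75 lies in the residual spectrum. The boundary |lambda| = 75 is in the approximate point spectrum (the spectrum is closed). Hence sigma(R) is the closed disk of radius 75.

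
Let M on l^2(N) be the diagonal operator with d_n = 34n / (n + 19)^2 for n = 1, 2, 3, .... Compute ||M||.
||M|| = 17/38 (attained at n = 19)

For M diagonal, ||M|| = sup_n |d_n|. Treat f(x) = 34x / (x + 19)^2 for real x > 0. By the quotient rule, f'(x) = 34(19 - x)/(x + 19)^3, which is positive for x < 19 and negative for x > 19. So f has a unique maximum at x = 19, and since 19 is a positive integer, the supremum over n ≥ 1 is attained at n = 19: d_19 = 34·19/(19 + 19)^2 = 34·19/1444 = 17/38. Hence ||M|| = 17/38.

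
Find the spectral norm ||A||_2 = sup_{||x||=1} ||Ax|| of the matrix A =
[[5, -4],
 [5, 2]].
||A||_2 = sqrt((70 + sqrt(1300))/2) ≈ 7.282 (= sqrt(largest eigenvalue of A^T A))

||A||_2 = sigma_max(A) = sqrt(lambda_max(A^T A)). Form the symmetric matrix M = A^T A =
[[50, -10],
 [-10, 20]].
Its characteristic polynomial (trace, determinant of M give the coefficients) is
  p(λ) = det(λ I - M) = λ^2 - 70λ + 900.
For λ^2 - 70λ + 900 the discriminant is 1300. It is nonnegative but not a perfect square, so the roots are real and irrational: λ = (70 ± sqrt(1300))/2 ≈ 53.0278, 16.9722.
So the eigenvalues of A^T A are ≈ 16.9722, 53.0278 (all ≥ 0, as they must be for A^T A). The largest is λ_max = (70 + sqrt(1300))/2 ≈ 53.0278, hence ||A||_2 = sqrt(λ_max) = sqrt((70 + sqrt(1300))/2) ≈ 7.282.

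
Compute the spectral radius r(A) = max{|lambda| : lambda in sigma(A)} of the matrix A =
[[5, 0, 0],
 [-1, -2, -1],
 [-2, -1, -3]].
r(A) = 5

The eigenvalues of A are the roots of its characteristic polynomial. With M = A (coefficients from the trace, the sum of principal 2x2 minors, and det A):
  p(λ) = det(λ I - M) = λ^3 - 20λ - 25.
By the rational root theorem any rational root is an integer divisor of 25. Testing λ = 5: p(5) = 125 + 0 - 100 - 25 = 0, so λ = 5 is a root. Dividing out (λ - 5) leaves p(λ) = (λ - 5)(λ^2 + 5λ + 5). For λ^2 + 5λ + 5 the discriminant is 5. It is nonnegative but not a perfect square, so the roots are real and irrational: λ = (-5 ± sqrt(5))/2 ≈ -1.382, -3.618.
Thus the eigenvalues (to 4 decimals) are -1.382 (modulus 1.382); -3.618 (modulus 3.618); 5 (modulus 5). The spectral radius is the largest modulus: r(A) = 5. (Cross-check: r(A) ≤ ||A||_2 ≈ 5.7643; equality holds whenever A is normal, though it can also hold for some non-normal A.)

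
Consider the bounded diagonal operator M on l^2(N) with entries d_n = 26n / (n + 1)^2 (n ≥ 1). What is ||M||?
||M|| = 13/2 (attained at n = 1)

For M diagonal, ||M|| = sup_n |d_n|. Treat f(x) = 26x / (x + 1)^2 for real x > 0. By the quotient rule, f'(x) = 26(1 - x)/(x + 1)^3, which is positive for x < 1 and negative for x > 1. So f has a unique maximum at x = 1, and since 1 is a positive integer, the supremum over n ≥ 1 is attained at n = 1: d_1 = 26·1/(1 + 1)^2 = 26·1/4 = 13/2. Hence ||M|| = 13/2.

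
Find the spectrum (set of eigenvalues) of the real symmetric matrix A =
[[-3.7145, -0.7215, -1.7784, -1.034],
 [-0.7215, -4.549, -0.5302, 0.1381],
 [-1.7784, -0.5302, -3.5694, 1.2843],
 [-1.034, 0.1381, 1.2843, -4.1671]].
sigma(A) ≈ {-6, -5, -4, -1}

A is real symmetric, so its spectrum consists of real eigenvalues. Expanding the characteristic polynomial of the displayed matrix gives
  det(λ I - A) = p(λ) = λ^4 + (16)λ^3 + (89)λ^2 + (193.9985)λ + (119.9963).
Solving p(λ) = 0 yields eigenvalues ≈ -6, -5, -4, -1. (A is shown rounded to 4 decimals, so these recover the underlying integer eigenvalues to within that precision.)
Verification: the trace of A = -16 equals the sum of eigenvalues -16, and det(A) ≈ 119.9963 matches the eigenvalue product 120.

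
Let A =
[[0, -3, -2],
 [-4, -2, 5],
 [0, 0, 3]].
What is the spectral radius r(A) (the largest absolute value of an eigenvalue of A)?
r(A) = (2 + sqrt(52))/2 ≈ 4.6056

The eigenvalues of A are the roots of its characteristic polynomial. With M = A (coefficients from the trace, the sum of principal 2x2 minors, and det A):
  p(λ) = det(λ I - M) = λ^3 - λ^2 - 18λ + 36.
By the rational root theorem any rational root is an integer divisor of 36. Testing λ = 3: p(3) = 27 - 9 - 54 + 36 = 0, so λ = 3 is a root. Dividing out (λ - 3) leaves p(λ) = (λ - 3)(λ^2 + 2λ - 12). For λ^2 + 2λ - 12 the discriminant is 52. It is nonnegative but not a perfect square, so the roots are real and irrational: λ = (-2 ± sqrt(52))/2 ≈ 2.6056, -4.6056.
Thus the eigenvalues (to 4 decimals) are 2.6056 (modulus 2.6056); -4.6056 (modulus 4.6056); 3 (modulus 3). The spectral radius is the largest modulus: r(A) = (2 + sqrt(52))/2 ≈ 4.6056. (Cross-check: r(A) ≤ ||A||_2 ≈ 7.1637; equality holds whenever A is normal, though it can also hold for some non-normal A.)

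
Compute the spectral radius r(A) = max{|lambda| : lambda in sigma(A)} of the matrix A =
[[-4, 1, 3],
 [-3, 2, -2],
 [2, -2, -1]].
r(A) ≈ 4.7216

The eigenvalues of A are the roots of its characteristic polynomial. With M = A (coefficients from the trace, the sum of principal 2x2 minors, and det A):
  p(λ) = det(λ I - M) = λ^3 + 3λ^2 - 13λ - 23.
No integer candidate from the rational root theorem (±divisors of 23) is a root, so the roots are irrational. The cubic discriminant is Δ = 14656 > 0, so there are three distinct real roots. p(-5) = -8 and p(-4) = 13 have opposite signs, so a root lies in (-5, -4); Newton's method refines it to λ ≈ -4.7216. p(-2) = 7 and p(-1) = -8 have opposite signs, so a root lies in (-2, -1); Newton's method refines it to λ ≈ -1.5082. p(3) = -8 and p(4) = 37 have opposite signs, so a root lies in (3, 4); Newton's method refines it to λ ≈ 3.2298. Check (Vieta): the three roots sum to -3, matching tr M = -3.
Thus the eigenvalues (to 4 decimals) are -4.7216 (modulus 4.7216); -1.5082 (modulus 1.5082); 3.2298 (modulus 3.2298). The spectral radius is the largest modulus: r(A) ≈ 4.7216. (Cross-check: r(A) ≤ ||A||_2 ≈ 6.2096; equality holds whenever A is normal, though it can also hold for some non-normal A.)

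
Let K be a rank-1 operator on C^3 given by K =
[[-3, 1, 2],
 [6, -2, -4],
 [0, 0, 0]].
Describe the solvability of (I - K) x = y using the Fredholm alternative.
(I - K) is invertible (det(I - K) = 6 ≠ 0), so for every y in C^3 the equation (I - K) x = y has a unique solution.

K has rank 1, so it is an outer product K = u v^T: every row of K is a multiple of one row vector. Reading off the entries, u = (-1, 2, 0) and v = (3, -1, -2) (row i of K equals u_i·v^T). A rank-one matrix u v^T satisfies K u = u (v·u) and kills the (2)-dimensional subspace v^⊥, so its characteristic polynomial is lambda^2 (lambda - v·u) with v·u = tr K = -5. Hence the eigenvalues of I - K are 1 (multiplicity 2) and 1 - (-5) = 6, so det(I - K) = 6. (Direct check: I - K =
[[4, -1, -2],
 [-6, 3, 4],
 [0, 0, 1]]
has determinant 6.) The finite-dimensional Fredholm alternative says: either (I - K) is invertible, or ker(I - K) ≠ {0} and then range(I - K) = ker((I - K)^*)^⊥, with dim ker(I - K) = dim ker((I - K)^*). Since det(I - K) ≠ 0, 1 is not an eigenvalue of K and ker(I - K) = {0}, so we are in the first case: for every y there is a unique x = (I - K)^(-1) y. Explicitly, by the Sherman–Morrison formula, (I - u v^T)^(-1) = I + u v^T/(1 - v·u), i.e. (I - K)^(-1) = I + K/(6).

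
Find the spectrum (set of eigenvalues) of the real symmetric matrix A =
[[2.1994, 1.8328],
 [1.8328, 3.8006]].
sigma(A) ≈ {1, 5}

A is real symmetric, so its spectrum consists of real eigenvalues. Expanding the characteristic polynomial of the displayed matrix gives
  det(λ I - A) = p(λ) = λ^2 + (-6)λ + (5).
Solving p(λ) = 0 yields eigenvalues ≈ 1, 5. (A is shown rounded to 4 decimals, so these recover the underlying integer eigenvalues to within that precision.)
Verification: the trace of A = 6 equals the sum of eigenvalues 6, and det(A) ≈ 4.9999 matches the eigenvalue product 5.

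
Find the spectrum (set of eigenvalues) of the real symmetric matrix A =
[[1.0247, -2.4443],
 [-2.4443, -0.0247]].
sigma(A) ≈ {-2, 3}

A is real symmetric, so its spectrum consists of real eigenvalues. Expanding the characteristic polynomial of the displayed matrix gives
  det(λ I - A) = p(λ) = λ^2 + (-1)λ + (-6).
Solving p(λ) = 0 yields eigenvalues ≈ -2, 3. (A is shown rounded to 4 decimals, so these recover the underlying integer eigenvalues to within that precision.)
Verification: the trace of A = 1 equals the sum of eigenvalues 1, and det(A) ≈ -5.9999 matches the eigenvalue product -6.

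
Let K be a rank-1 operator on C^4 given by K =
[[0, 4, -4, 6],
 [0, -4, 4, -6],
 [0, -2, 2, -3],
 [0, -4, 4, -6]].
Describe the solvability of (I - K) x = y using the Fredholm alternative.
(I - K) is invertible (det(I - K) = 9 ≠ 0), so for every y in C^4 the equation (I - K) x = y has a unique solution.

K has rank 1, so it is an outer product K = u v^T: every row of K is a multiple of one row vector. Reading off the entries, u = (-2, 2, 1, 2) and v = (0, -2, 2, -3) (row i of K equals u_i·v^T). A rank-one matrix u v^T satisfies K u = u (v·u) and kills the (3)-dimensional subspace v^⊥, so its characteristic polynomial is lambda^3 (lambda - v·u) with v·u = tr K = -8. Hence the eigenvalues of I - K are 1 (multiplicity 3) and 1 - (-8) = 9, so det(I - K) = 9. (Direct check: I - K =
[[1, -4, 4, -6],
 [0, 5, -4, 6],
 [0, 2, -1, 3],
 [0, 4, -4, 7]]
has determinant 9.) The finite-dimensional Fredholm alternative says: either (I - K) is invertible, or ker(I - K) ≠ {0} and then range(I - K) = ker((I - K)^*)^⊥, with dim ker(I - K) = dim ker((I - K)^*). Since det(I - K) ≠ 0, 1 is not an eigenvalue of K and ker(I - K) = {0}, so we are in the first case: for every y there is a unique x = (I - K)^(-1) y. Explicitly, by the Sherman–Morrison formula, (I - u v^T)^(-1) = I + u v^T/(1 - v·u), i.e. (I - K)^(-1) = I + K/(9).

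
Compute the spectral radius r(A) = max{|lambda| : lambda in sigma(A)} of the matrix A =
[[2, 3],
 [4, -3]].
r(A) = (1 + sqrt(73))/2 ≈ 4.772

The eigenvalues of A are the roots of its characteristic polynomial. With M = A (coefficients from the trace and determinant):
  p(λ) = det(λ I - M) = λ^2 + λ - 18.
For λ^2 + λ - 18 the discriminant is 73. It is nonnegative but not a perfect square, so the roots are real and irrational: λ = (-1 ± sqrt(73))/2 ≈ 3.772, -4.772.
Thus the eigenvalues (to 4 decimals) are 3.772 (modulus 3.772); -4.772 (modulus 4.772). The spectral radius is the largest modulus: r(A) = (1 + sqrt(73))/2 ≈ 4.772. (Cross-check: r(A) ≤ ||A||_2 ≈ 5.0083; equality holds whenever A is normal, though it can also hold for some non-normal A.)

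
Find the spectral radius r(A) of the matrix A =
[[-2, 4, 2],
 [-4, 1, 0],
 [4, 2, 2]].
r(A) = 2

The eigenvalues of A are the roots of its characteristic polynomial. With M = A (coefficients from the trace, the sum of principal 2x2 minors, and det A):
  p(λ) = det(λ I - M) = λ^3 - λ^2 + 4λ - 4.
By the rational root theorem any rational root is an integer divisor of 4. Testing λ = 1: p(1) = 1 - 1 + 4 - 4 = 0, so λ = 1 is a root. Dividing out (λ - 1) leaves p(λ) = (λ - 1)(λ^2 + 4). For λ^2 + 4 the discriminant is -16. It is negative, so the roots are the complex-conjugate pair λ = 0 ± (sqrt(16)/2) i ≈ 0 ± 2i. For a conjugate pair the product of the roots equals the constant term, so |λ|^2 = 4 and |λ| = sqrt(4) = 2.
Thus the eigenvalues (to 4 decimals) are 0 ± 2i (modulus 2); 1 (modulus 1). The spectral radius is the largest modulus: r(A) = 2. (Cross-check: r(A) ≤ ||A||_2 ≈ 6.0867; equality holds whenever A is normal, though it can also hold for some non-normal A.)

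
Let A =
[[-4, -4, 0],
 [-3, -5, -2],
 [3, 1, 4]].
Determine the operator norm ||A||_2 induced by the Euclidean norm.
||A||_2 ≈ 8.9759 (= sqrt(largest eigenvalue of A^T A))

||A||_2 = sigma_max(A) = sqrt(lambda_max(A^T A)). Form the symmetric matrix M = A^T A =
[[34, 34, 18],
 [34, 42, 14],
 [18, 14, 20]].
Its characteristic polynomial (trace, sum of principal 2x2 minors, determinant of M give the coefficients) is
  p(λ) = det(λ I - M) = λ^3 - 96λ^2 + 1272λ - 2304.
No integer candidate from the rational root theorem (±divisors of 2304) is a root, so the roots are irrational. The cubic discriminant is Δ = 3446212608 > 0, so there are three distinct real roots. p(2) = -136 and p(3) = 675 have opposite signs, so a root lies in (2, 3); Newton's method refines it to λ ≈ 2.1535. p(13) = 205 and p(14) = -568 have opposite signs, so a root lies in (13, 14); Newton's method refines it to λ ≈ 13.2797. p(80) = -2944 and p(81) = 2313 have opposite signs, so a root lies in (80, 81); Newton's method refines it to λ ≈ 80.5668. Check (Vieta): the three roots sum to 96, matching tr M = 96.
So the eigenvalues of A^T A are ≈ 2.1535, 13.2797, 80.5668 (all ≥ 0, as they must be for A^T A). The largest is λ_max ≈ 80.5668, hence ||A||_2 = sqrt(λ_max) ≈ 8.9759.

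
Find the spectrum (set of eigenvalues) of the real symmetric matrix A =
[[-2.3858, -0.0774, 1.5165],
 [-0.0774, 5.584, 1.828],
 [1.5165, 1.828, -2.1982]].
sigma(A) ≈ {-4, -1, 6}

A is real symmetric, so its spectrum consists of real eigenvalues. Expanding the characteristic polynomial of the displayed matrix gives
  det(λ I - A) = p(λ) = λ^3 + (-1)λ^2 + (-26)λ + (-24).
Solving p(λ) = 0 yields eigenvalues ≈ -4, -1, 6. (A is shown rounded to 4 decimals, so these recover the underlying integer eigenvalues to within that precision.)
Verification: the trace of A = 1 equals the sum of eigenvalues 1, and det(A) ≈ 23.9996 matches the eigenvalue product 24.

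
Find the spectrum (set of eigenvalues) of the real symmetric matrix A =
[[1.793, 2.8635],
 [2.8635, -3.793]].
sigma(A) ≈ {-5, 3}

A is real symmetric, so its spectrum consists of real eigenvalues. Expanding the characteristic polynomial of the displayed matrix gives
  det(λ I - A) = p(λ) = λ^2 + (2)λ + (-15).
Solving p(λ) = 0 yields eigenvalues ≈ -5, 3. (A is shown rounded to 4 decimals, so these recover the underlying integer eigenvalues to within that precision.)
Verification: the trace of A = -2 equals the sum of eigenvalues -2, and det(A) ≈ -15.0005 matches the eigenvalue product -15.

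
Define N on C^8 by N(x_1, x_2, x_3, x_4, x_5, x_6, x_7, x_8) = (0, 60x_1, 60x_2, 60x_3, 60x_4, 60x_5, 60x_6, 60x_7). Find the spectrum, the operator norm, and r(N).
sigma(N) = {0}; ||N|| = 60; r(N) = 0. (N is nilpotent with N^8 = 0.)

On C^8, N is a strictly lower-triangular matrix with 60 on the subdiagonal and zeros elsewhere, so its characteristic polynomial is lambda^8 and every eigenvalue is 0: sigma(N) = {0}. For the operator norm, N e_i = 60e_{i+1} for i = 1, ..., 7 and N e_8 = 0, so the singular values of N are 60 (with multiplicity 7) and 0; hence ||N|| = 60. The spectral radius r(N) = max|lambda| = 0. Note ||N|| > r(N) — characteristic of non-normal nilpotent operators. Indeed N^8 = 0.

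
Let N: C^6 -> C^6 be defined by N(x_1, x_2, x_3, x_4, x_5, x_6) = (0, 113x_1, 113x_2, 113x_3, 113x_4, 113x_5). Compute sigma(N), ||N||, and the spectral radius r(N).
sigma(N) = {0}; ||N|| = 113; r(N) = 0. (N is nilpotent with N^6 = 0.)

On C^6, N is a strictly lower-triangular matrix with 113 on the subdiagonal and zeros elsewhere, so its characteristic polynomial is lambda^6 and every eigenvalue is 0: sigma(N) = {0}. For the operator norm, N e_i = 113e_{i+1} for i = 1, ..., 5 and N e_6 = 0, so the singular values of N are 113 (with multiplicity 5) and 0; hence ||N|| = 113. The spectral radius r(N) = max|lambda| = 0. Note ||N|| > r(N) — characteristic of non-normal nilpotent operators. Indeed N^6 = 0.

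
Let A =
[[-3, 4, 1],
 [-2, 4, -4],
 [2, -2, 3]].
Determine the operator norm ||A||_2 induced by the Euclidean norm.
||A||_2 = 8 (= sqrt(largest eigenvalue of A^T A))

||A||_2 = sigma_max(A) = sqrt(lambda_max(A^T A)). Form the symmetric matrix M = A^T A =
[[17, -24, 11],
 [-24, 36, -18],
 [11, -18, 26]].
Its characteristic polynomial (trace, sum of principal 2x2 minors, determinant of M give the coefficients) is
  p(λ) = det(λ I - M) = λ^3 - 79λ^2 + 969λ - 576.
By the rational root theorem any rational root is an integer divisor of 576. Testing λ = 64: p(64) = 262144 - 323584 + 62016 - 576 = 0, so λ = 64 is a root. Dividing out (λ - 64) leaves p(λ) = (λ - 64)(λ^2 - 15λ + 9). For λ^2 - 15λ + 9 the discriminant is 189. It is nonnegative but not a perfect square, so the roots are real and irrational: λ = (15 ± sqrt(189))/2 ≈ 14.3739, 0.6261.
So the eigenvalues of A^T A are ≈ 0.6261, 14.3739, 64 (all ≥ 0, as they must be for A^T A). The largest is λ_max = 64, hence ||A||_2 = sqrt(λ_max) = 8.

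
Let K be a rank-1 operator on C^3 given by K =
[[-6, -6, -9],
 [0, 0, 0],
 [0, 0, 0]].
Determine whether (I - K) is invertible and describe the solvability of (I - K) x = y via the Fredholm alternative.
(I - K) is invertible (det(I - K) = 7 ≠ 0), so for every y in C^3 the equation (I - K) x = y has a unique solution.

K has rank 1, so it is an outer product K = u v^T: every row of K is a multiple of one row vector. Reading off the entries, u = (-3, 0, 0) and v = (2, 2, 3) (row i of K equals u_i·v^T). A rank-one matrix u v^T satisfies K u = u (v·u) and kills the (2)-dimensional subspace v^⊥, so its characteristic polynomial is lambda^2 (lambda - v·u) with v·u = tr K = -6. Hence the eigenvalues of I - K are 1 (multiplicity 2) and 1 - (-6) = 7, so det(I - K) = 7. (Direct check: I - K =
[[7, 6, 9],
 [0, 1, 0],
 [0, 0, 1]]
has determinant 7.) The finite-dimensional Fredholm alternative says: either (I - K) is invertible, or ker(I - K) ≠ {0} and then range(I - K) = ker((I - K)^*)^⊥, with dim ker(I - K) = dim ker((I - K)^*). Since det(I - K) ≠ 0, 1 is not an eigenvalue of K and ker(I - K) = {0}, so we are in the first case: for every y there is a unique x = (I - K)^(-1) y. Explicitly, by the Sherman–Morrison formula, (I - u v^T)^(-1) = I + u v^T/(1 - v·u), i.e. (I - K)^(-1) = I + K/(7).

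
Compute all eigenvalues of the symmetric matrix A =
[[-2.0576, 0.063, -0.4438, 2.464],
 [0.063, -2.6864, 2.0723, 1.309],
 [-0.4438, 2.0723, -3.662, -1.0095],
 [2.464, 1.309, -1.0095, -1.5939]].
sigma(A) ≈ {-6, -4, -1, 1}

A is real symmetric, so its spectrum consists of real eigenvalues. Expanding the characteristic polynomial of the displayed matrix gives
  det(λ I - A) = p(λ) = λ^4 + (10)λ^3 + (23)λ^2 + (-10.0023)λ + (-24.001).
Solving p(λ) = 0 yields eigenvalues ≈ -6, -4, -1, 1. (A is shown rounded to 4 decimals, so these recover the underlying integer eigenvalues to within that precision.)
Verification: the trace of A = -10 equals the sum of eigenvalues -10, and det(A) ≈ -24.0010 matches the eigenvalue product -24.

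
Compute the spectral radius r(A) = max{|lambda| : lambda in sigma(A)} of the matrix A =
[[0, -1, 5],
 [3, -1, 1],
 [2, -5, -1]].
r(A) = 5

The eigenvalues of A are the roots of its characteristic polynomial. With M = A (coefficients from the trace, the sum of principal 2x2 minors, and det A):
  p(λ) = det(λ I - M) = λ^3 + 2λ^2 - λ + 70.
By the rational root theorem any rational root is an integer divisor of 70. Testing λ = -5: p(-5) = -125 + 50 + 5 + 70 = 0, so λ = -5 is a root. Dividing out (λ + 5) leaves p(λ) = (λ + 5)(λ^2 - 3λ + 14). For λ^2 - 3λ + 14 the discriminant is -47. It is negative, so the roots are the complex-conjugate pair λ = 3/2 ± (sqrt(47)/2) i ≈ 1.5 ± 3.4278i. For a conjugate pair the product of the roots equals the constant term, so |λ|^2 = 14 and |λ| = sqrt(14) ≈ 3.7417.
Thus the eigenvalues (to 4 decimals) are 1.5 ± 3.4278i (modulus 3.7417); -5 (modulus 5). The spectral radius is the largest modulus: r(A) = 5. (Cross-check: r(A) ≤ ||A||_2 ≈ 5.9161; equality holds whenever A is normal, though it can also hold for some non-normal A.)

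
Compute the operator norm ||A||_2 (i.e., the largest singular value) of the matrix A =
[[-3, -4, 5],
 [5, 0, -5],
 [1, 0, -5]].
||A||_2 ≈ 10.4892 (= sqrt(largest eigenvalue of A^T A))

||A||_2 = sigma_max(A) = sqrt(lambda_max(A^T A)). Form the symmetric matrix M = A^T A =
[[35, 12, -45],
 [12, 16, -20],
 [-45, -20, 75]].
Its characteristic polynomial (trace, sum of principal 2x2 minors, determinant of M give the coefficients) is
  p(λ) = det(λ I - M) = λ^3 - 126λ^2 + 1816λ - 6400.
No integer candidate from the rational root theorem (±divisors of 6400) is a root, so the roots are irrational. The cubic discriminant is Δ = 2445193472 > 0, so there are three distinct real roots. p(5) = -345 and p(6) = 176 have opposite signs, so a root lies in (5, 6); Newton's method refines it to λ ≈ 5.6123. p(10) = 160 and p(11) = -339 have opposite signs, so a root lies in (10, 11); Newton's method refines it to λ ≈ 10.3646. p(110) = -240 and p(111) = 10361 have opposite signs, so a root lies in (110, 111); Newton's method refines it to λ ≈ 110.0231. Check (Vieta): the three roots sum to 126, matching tr M = 126.
So the eigenvalues of A^T A are ≈ 5.6123, 10.3646, 110.0231 (all ≥ 0, as they must be for A^T A). The largest is λ_max ≈ 110.0231, hence ||A||_2 = sqrt(λ_max) ≈ 10.4892.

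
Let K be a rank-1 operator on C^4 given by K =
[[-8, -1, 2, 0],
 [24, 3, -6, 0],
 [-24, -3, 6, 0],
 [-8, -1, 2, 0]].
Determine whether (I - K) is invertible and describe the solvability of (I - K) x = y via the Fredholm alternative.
(I - K) is singular (det(I - K) = 0, i.e. 1 ∈ sigma(K)). (I - K) x = y is solvable iff y ⊥ ker((I - K)^*) = span{(-8, -1, 2, 0)}, i.e. iff -8y_1 - y_2 + 2y_3 = 0. When solvable, the solutions are x = y + c·(1, -3, 3, 1), c arbitrary (ker(I - K) = span{(1, -3, 3, 1)}, dimension 1).

K has rank 1, so it is an outer product K = u v^T: every row of K is a multiple of one row vector. Reading off the entries, u = (1, -3, 3, 1) and v = (-8, -1, 2, 0) (row i of K equals u_i·v^T). A rank-one matrix u v^T satisfies K u = u (v·u) and kills the (3)-dimensional subspace v^⊥, so its characteristic polynomial is lambda^3 (lambda - v·u) with v·u = tr K = 1. Hence the eigenvalues of I - K are 1 (multiplicity 3) and 1 - (1) = 0, so det(I - K) = 0. (Direct check: I - K =
[[9, 1, -2, 0],
 [-24, -2, 6, 0],
 [24, 3, -5, 0],
 [8, 1, -2, 1]]
has determinant 0.) So 1 is an eigenvalue of K and (I - K) is not invertible. The finite-dimensional Fredholm alternative says: either (I - K) is invertible, or ker(I - K) ≠ {0} and then range(I - K) = ker((I - K)^*)^⊥, with dim ker(I - K) = dim ker((I - K)^*). We are in the second case, so we need both kernels. Kernel of I - K: (I - K) u = u - u (v·u) = u - u = 0, so ker(I - K) = span{u} = span{(1, -3, 3, 1)} (it is exactly 1-dimensional because rank(I - K) = 3). Kernel of the adjoint: K is real, so (I - K)^* = I - K^T = I - v u^T, and (I - v u^T) v = v - v (u·v) = 0; hence ker((I - K)^*) = span{v} = span{(-8, -1, 2, 0)}. Therefore (I - K) x = y is solvable iff <y, v> = 0, i.e. iff -8y_1 - y_2 + 2y_3 = 0. When this holds, K y = u (v·y) = 0, so (I - K) y = y and x = y is a particular solution; the full solution set is the line x = y + c·u = y + c·(1, -3, 3, 1), c ∈ C.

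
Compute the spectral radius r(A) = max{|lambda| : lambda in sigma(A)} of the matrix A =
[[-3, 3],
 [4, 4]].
r(A) = (1 + sqrt(97))/2 ≈ 5.4244

The eigenvalues of A are the roots of its characteristic polynomial. With M = A (coefficients from the trace and determinant):
  p(λ) = det(λ I - M) = λ^2 - λ - 24.
For λ^2 - λ - 24 the discriminant is 97. It is nonnegative but not a perfect square, so the roots are real and irrational: λ = (1 ± sqrt(97))/2 ≈ 5.4244, -4.4244.
Thus the eigenvalues (to 4 decimals) are 5.4244 (modulus 5.4244); -4.4244 (modulus 4.4244). The spectral radius is the largest modulus: r(A) = (1 + sqrt(97))/2 ≈ 5.4244. (Cross-check: r(A) ≤ ||A||_2 ≈ 5.6569; equality holds whenever A is normal, though it can also hold for some non-normal A.)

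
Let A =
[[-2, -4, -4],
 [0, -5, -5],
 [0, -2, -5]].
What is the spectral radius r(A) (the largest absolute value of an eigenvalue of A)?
r(A) = (10 + sqrt(40))/2 ≈ 8.1623

The eigenvalues of A are the roots of its characteristic polynomial. With M = A (coefficients from the trace, the sum of principal 2x2 minors, and det A):
  p(λ) = det(λ I - M) = λ^3 + 12λ^2 + 35λ + 30.
By the rational root theorem any rational root is an integer divisor of 30. Testing λ = -2: p(-2) = -8 + 48 - 70 + 30 = 0, so λ = -2 is a root. Dividing out (λ + 2) leaves p(λ) = (λ + 2)(λ^2 + 10λ + 15). For λ^2 + 10λ + 15 the discriminant is 40. It is nonnegative but not a perfect square, so the roots are real and irrational: λ = (-10 ± sqrt(40))/2 ≈ -1.8377, -8.1623.
Thus the eigenvalues (to 4 decimals) are -1.8377 (modulus 1.8377); -8.1623 (modulus 8.1623); -2 (modulus 2). The spectral radius is the largest modulus: r(A) = (10 + sqrt(40))/2 ≈ 8.1623. (Cross-check: r(A) ≤ ||A||_2 ≈ 10.4297; equality holds whenever A is normal, though it can also hold for some non-normal A.)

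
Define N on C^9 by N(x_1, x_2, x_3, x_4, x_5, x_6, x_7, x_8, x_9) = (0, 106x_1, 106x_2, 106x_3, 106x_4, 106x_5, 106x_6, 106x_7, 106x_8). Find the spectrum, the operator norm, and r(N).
sigma(N) = {0}; ||N|| = 106; r(N) = 0. (N is nilpotent with N^9 = 0.)

On C^9, N is a strictly lower-triangular matrix with 106 on the subdiagonal and zeros elsewhere, so its characteristic polynomial is lambda^9 and every eigenvalue is 0: sigma(N) = {0}. For the operator norm, N e_i = 106e_{i+1} for i = 1, ..., 8 and N e_9 = 0, so the singular values of N are 106 (with multiplicity 8) and 0; hence ||N|| = 106. The spectral radius r(N) = max|lambda| = 0. Note ||N|| > r(N) — characteristic of non-normal nilpotent operators. Indeed N^9 = 0.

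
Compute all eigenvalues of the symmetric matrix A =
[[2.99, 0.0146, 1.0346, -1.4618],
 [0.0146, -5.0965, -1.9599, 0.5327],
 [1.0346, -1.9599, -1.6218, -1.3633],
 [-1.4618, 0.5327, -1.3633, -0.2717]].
sigma(A) ≈ {-6, -2, 0, 4}

A is real symmetric, so its spectrum consists of real eigenvalues. Expanding the characteristic polynomial of the displayed matrix gives
  det(λ I - A) = p(λ) = λ^4 + (4)λ^3 + (-20)λ^2 + (-48.0022)λ + (-0.0019).
Solving p(λ) = 0 yields eigenvalues ≈ -6, -2, 0, 4. (A is shown rounded to 4 decimals, so these recover the underlying integer eigenvalues to within that precision.)
Verification: the trace of A = -4 equals the sum of eigenvalues -4, and det(A) ≈ -0.0019 matches the eigenvalue product 0.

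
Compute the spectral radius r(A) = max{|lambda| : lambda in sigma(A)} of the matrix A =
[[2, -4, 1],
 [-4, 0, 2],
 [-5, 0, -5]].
r(A) ≈ 5.2805

The eigenvalues of A are the roots of its characteristic polynomial. With M = A (coefficients from the trace, the sum of principal 2x2 minors, and det A):
  p(λ) = det(λ I - M) = λ^3 + 3λ^2 - 21λ - 120.
No integer candidate from the rational root theorem (±divisors of 120) is a root, so the roots are irrational. The cubic discriminant is Δ = -198747 < 0, so there is one real root and a complex-conjugate pair. p(5) = -25 and p(6) = 78 have opposite signs, so a root lies in (5, 6); Newton's method refines it to λ ≈ 5.2805. Dividing out (λ - (5.2805)) leaves approximately λ^2 + 8.2805λ + 22.7251. For λ^2 + 8.2805λ + 22.7251 the discriminant is -22.3339. It is negative, so the remaining roots are the complex-conjugate pair λ ≈ -4.1402 ± 2.3629i. Their product equals the constant term, so |λ|^2 ≈ 22.7251 and |λ| ≈ 4.7671.
Thus the eigenvalues (to 4 decimals) are 5.2805 (modulus 5.2805); -4.1402 ± 2.3629i (modulus 4.7671). The spectral radius is the largest modulus: r(A) ≈ 5.2805. (Cross-check: r(A) ≤ ||A||_2 ≈ 7.7282; equality holds whenever A is normal, though it can also hold for some non-normal A.)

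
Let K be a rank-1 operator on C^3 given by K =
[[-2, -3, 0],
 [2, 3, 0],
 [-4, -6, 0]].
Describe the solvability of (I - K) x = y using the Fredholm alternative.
(I - K) is singular (det(I - K) = 0, i.e. 1 ∈ sigma(K)). (I - K) x = y is solvable iff y ⊥ ker((I - K)^*) = span{(-2, -3, 0)}, i.e. iff -2y_1 - 3y_2 = 0. When solvable, the solutions are x = y + c·(1, -1, 2), c arbitrary (ker(I - K) = span{(1, -1, 2)}, dimension 1).

K has rank 1, so it is an outer product K = u v^T: every row of K is a multiple of one row vector. Reading off the entries, u = (1, -1, 2) and v = (-2, -3, 0) (row i of K equals u_i·v^T). A rank-one matrix u v^T satisfies K u = u (v·u) and kills the (2)-dimensional subspace v^⊥, so its characteristic polynomial is lambda^2 (lambda - v·u) with v·u = tr K = 1. Hence the eigenvalues of I - K are 1 (multiplicity 2) and 1 - (1) = 0, so det(I - K) = 0. (Direct check: I - K =
[[3, 3, 0],
 [-2, -2, 0],
 [4, 6, 1]]
has determinant 0.) So 1 is an eigenvalue of K and (I - K) is not invertible. The finite-dimensional Fredholm alternative says: either (I - K) is invertible, or ker(I - K) ≠ {0} and then range(I - K) = ker((I - K)^*)^⊥, with dim ker(I - K) = dim ker((I - K)^*). We are in the second case, so we need both kernels. Kernel of I - K: (I - K) u = u - u (v·u) = u - u = 0, so ker(I - K) = span{u} = span{(1, -1, 2)} (it is exactly 1-dimensional because rank(I - K) = 2). Kernel of the adjoint: K is real, so (I - K)^* = I - K^T = I - v u^T, and (I - v u^T) v = v - v (u·v) = 0; hence ker((I - K)^*) = span{v} = span{(-2, -3, 0)}. Therefore (I - K) x = y is solvable iff <y, v> = 0, i.e. iff -2y_1 - 3y_2 = 0. When this holds, K y = u (v·y) = 0, so (I - K) y = y and x = y is a particular solution; the full solution set is the line x = y + c·u = y + c·(1, -1, 2), c ∈ C.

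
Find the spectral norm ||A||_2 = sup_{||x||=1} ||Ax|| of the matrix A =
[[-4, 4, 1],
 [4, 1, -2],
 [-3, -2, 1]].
||A||_2 ≈ 6.9092 (= sqrt(largest eigenvalue of A^T A))

||A||_2 = sigma_max(A) = sqrt(lambda_max(A^T A)). Form the symmetric matrix M = A^T A =
[[41, -6, -15],
 [-6, 21, 0],
 [-15, 0, 6]].
Its characteristic polynomial (trace, sum of principal 2x2 minors, determinant of M give the coefficients) is
  p(λ) = det(λ I - M) = λ^3 - 68λ^2 + 972λ - 225.
No integer candidate from the rational root theorem (±divisors of 225) is a root, so the roots are irrational. The cubic discriminant is Δ = 678694149 > 0, so there are three distinct real roots. p(0) = -225 and p(1) = 680 have opposite signs, so a root lies in (0, 1); Newton's method refines it to λ ≈ 0.2353. p(20) = 15 and p(21) = -540 have opposite signs, so a root lies in (20, 21); Newton's method refines it to λ ≈ 20.0274. p(47) = -930 and p(48) = 351 have opposite signs, so a root lies in (47, 48); Newton's method refines it to λ ≈ 47.7373. Check (Vieta): the three roots sum to 68, matching tr M = 68.
So the eigenvalues of A^T A are ≈ 0.2353, 20.0274, 47.7373 (all ≥ 0, as they must be for A^T A). The largest is λ_max ≈ 47.7373, hence ||A||_2 = sqrt(λ_max) ≈ 6.9092.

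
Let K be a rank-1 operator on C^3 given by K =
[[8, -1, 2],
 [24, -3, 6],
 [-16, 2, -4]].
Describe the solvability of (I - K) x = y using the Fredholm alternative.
(I - K) is singular (det(I - K) = 0, i.e. 1 ∈ sigma(K)). (I - K) x = y is solvable iff y ⊥ ker((I - K)^*) = span{(8, -1, 2)}, i.e. iff 8y_1 - y_2 + 2y_3 = 0. When solvable, the solutions are x = y + c·(1, 3, -2), c arbitrary (ker(I - K) = span{(1, 3, -2)}, dimension 1).

K has rank 1, so it is an outer product K = u v^T: every row of K is a multiple of one row vector. Reading off the entries, u = (1, 3, -2) and v = (8, -1, 2) (row i of K equals u_i·v^T). A rank-one matrix u v^T satisfies K u = u (v·u) and kills the (2)-dimensional subspace v^⊥, so its characteristic polynomial is lambda^2 (lambda - v·u) with v·u = tr K = 1. Hence the eigenvalues of I - K are 1 (multiplicity 2) and 1 - (1) = 0, so det(I - K) = 0. (Direct check: I - K =
[[-7, 1, -2],
 [-24, 4, -6],
 [16, -2, 5]]
has determinant 0.) So 1 is an eigenvalue of K and (I - K) is not invertible. The finite-dimensional Fredholm alternative says: either (I - K) is invertible, or ker(I - K) ≠ {0} and then range(I - K) = ker((I - K)^*)^⊥, with dim ker(I - K) = dim ker((I - K)^*). We are in the second case, so we need both kernels. Kernel of I - K: (I - K) u = u - u (v·u) = u - u = 0, so ker(I - K) = span{u} = span{(1, 3, -2)} (it is exactly 1-dimensional because rank(I - K) = 2). Kernel of the adjoint: K is real, so (I - K)^* = I - K^T = I - v u^T, and (I - v u^T) v = v - v (u·v) = 0; hence ker((I - K)^*) = span{v} = span{(8, -1, 2)}. Therefore (I - K) x = y is solvable iff <y, v> = 0, i.e. iff 8y_1 - y_2 + 2y_3 = 0. When this holds, K y = u (v·y) = 0, so (I - K) y = y and x = y is a particular solution; the full solution set is the line x = y + c·u = y + c·(1, 3, -2), c ∈ C.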